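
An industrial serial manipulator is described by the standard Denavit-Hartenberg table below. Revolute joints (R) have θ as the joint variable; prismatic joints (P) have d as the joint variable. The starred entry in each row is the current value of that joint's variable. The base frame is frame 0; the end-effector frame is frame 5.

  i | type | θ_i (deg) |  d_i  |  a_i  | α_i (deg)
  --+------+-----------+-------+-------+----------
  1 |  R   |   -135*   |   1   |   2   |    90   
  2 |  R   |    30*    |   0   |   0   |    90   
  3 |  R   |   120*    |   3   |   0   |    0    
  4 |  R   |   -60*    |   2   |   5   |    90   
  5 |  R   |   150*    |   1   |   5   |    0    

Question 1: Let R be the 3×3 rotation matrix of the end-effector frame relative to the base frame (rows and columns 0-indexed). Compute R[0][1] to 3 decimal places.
0.765

End-effector y-axis (col 1 of R) = (0.7655,0.1531,0.6250)
R[0][1] = 0.7655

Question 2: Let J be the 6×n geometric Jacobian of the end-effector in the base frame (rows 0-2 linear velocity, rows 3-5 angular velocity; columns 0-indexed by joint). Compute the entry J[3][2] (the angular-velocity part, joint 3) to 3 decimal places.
-0.354

axis z_2 = (-0.3536,-0.3536,-0.8660); lever o_n−o_2 = (-3.4437,-3.3304,-5.8947)
cross product → J_v[:, 2] = (-0.8001,0.8983,-0.0401)
J_ω[:, 2] = z_2
entry J[3][2] = -0.3536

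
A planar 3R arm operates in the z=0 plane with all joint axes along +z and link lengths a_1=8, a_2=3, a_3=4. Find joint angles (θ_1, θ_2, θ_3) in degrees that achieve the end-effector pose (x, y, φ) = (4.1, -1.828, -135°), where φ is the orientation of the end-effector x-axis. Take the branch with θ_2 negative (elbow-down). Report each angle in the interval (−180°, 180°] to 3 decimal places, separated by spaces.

30.004 -119.995 -45.009

wrist centre = target − a_3·(cos φ, sin φ) = (6.9284, 1.0004)
cos θ_2 = (49.0040−8²−3²)/(2·8·3) = -0.4999; θ_2 = -119.9945° (elbow-down)
β = atan2(1.0004,6.9284) = 8.2164°; ψ = atan2(-2.5982,6.5002) = -21.7871°
θ_1 = β − ψ = 30.0035°
θ_3 = φ − θ_1 − θ_2 = -45.0090° (wrapped to (-180°,180°])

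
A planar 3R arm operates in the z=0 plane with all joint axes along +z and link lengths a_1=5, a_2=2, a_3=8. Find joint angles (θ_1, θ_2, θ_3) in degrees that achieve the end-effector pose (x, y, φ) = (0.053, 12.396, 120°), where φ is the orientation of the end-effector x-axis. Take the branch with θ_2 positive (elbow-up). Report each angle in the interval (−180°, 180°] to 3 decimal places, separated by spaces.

wrist centre = target − a_3·(cos φ, sin φ) = (4.0530, 5.4678)
cos θ_2 = (46.3236−5²−2²)/(2·5·2) = 0.8662; θ_2 = 29.9822° (elbow-up)
β = atan2(5.4678,4.0530) = 53.4523°; ψ = atan2(0.9995,6.7324) = 8.4443°
θ_1 = β − ψ = 45.0081°
θ_3 = φ − θ_1 − θ_2 = 45.0097° (wrapped to (-180°,180°])

45.008 29.982 45.010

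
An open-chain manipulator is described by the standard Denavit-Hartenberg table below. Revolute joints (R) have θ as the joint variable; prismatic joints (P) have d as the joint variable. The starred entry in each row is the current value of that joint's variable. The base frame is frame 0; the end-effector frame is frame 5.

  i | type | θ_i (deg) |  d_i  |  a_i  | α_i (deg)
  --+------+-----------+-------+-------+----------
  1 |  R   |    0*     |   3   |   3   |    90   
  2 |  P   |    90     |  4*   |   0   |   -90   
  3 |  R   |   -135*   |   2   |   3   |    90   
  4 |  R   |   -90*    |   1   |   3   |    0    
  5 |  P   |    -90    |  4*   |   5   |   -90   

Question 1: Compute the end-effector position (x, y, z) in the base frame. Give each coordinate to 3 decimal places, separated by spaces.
after link 1: o_1 = (3.0000, 0.0000, 3.0000)
after link 2: o_2 = (3.0000, -4.0000, 3.0000)
after link 3: o_3 = (1.0000, -6.1213, 0.8787)
after link 4: o_4 = (4.0000, -5.4142, 0.1716)
after link 5: o_5 = (4.0000, 0.9497, 0.8787)

4.000 0.950 0.879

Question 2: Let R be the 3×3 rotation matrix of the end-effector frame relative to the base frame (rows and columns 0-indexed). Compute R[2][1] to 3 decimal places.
0.707

End-effector y-axis (col 1 of R) = (0.0000,-0.7071,0.7071)
R[2][1] = 0.7071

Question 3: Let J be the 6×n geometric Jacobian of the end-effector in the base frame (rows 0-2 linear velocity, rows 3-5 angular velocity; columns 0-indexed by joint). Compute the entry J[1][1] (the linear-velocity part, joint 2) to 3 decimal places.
-1.000

prismatic axis z_1 = (0.0000,-1.0000,0.0000)
J_v[:, 1] = z_1; J_ω[:, 1] = (0,0,0)
entry J[1][1] = -1.0000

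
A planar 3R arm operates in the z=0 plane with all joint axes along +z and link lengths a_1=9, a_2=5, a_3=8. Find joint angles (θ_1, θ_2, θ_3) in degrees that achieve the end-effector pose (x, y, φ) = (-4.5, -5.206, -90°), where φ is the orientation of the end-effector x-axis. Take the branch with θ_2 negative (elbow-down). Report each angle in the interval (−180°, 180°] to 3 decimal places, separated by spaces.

wrist centre = target − a_3·(cos φ, sin φ) = (-4.5000, 2.7940)
cos θ_2 = (28.0564−9²−5²)/(2·9·5) = -0.8660; θ_2 = -150.0016° (elbow-down)
β = atan2(2.7940,-4.5000) = 148.1643°; ψ = atan2(-2.4999,4.6698) = -28.1614°
θ_1 = β − ψ = 176.3257°
θ_3 = φ − θ_1 − θ_2 = -116.3241° (wrapped to (-180°,180°])

176.326 -150.002 -116.324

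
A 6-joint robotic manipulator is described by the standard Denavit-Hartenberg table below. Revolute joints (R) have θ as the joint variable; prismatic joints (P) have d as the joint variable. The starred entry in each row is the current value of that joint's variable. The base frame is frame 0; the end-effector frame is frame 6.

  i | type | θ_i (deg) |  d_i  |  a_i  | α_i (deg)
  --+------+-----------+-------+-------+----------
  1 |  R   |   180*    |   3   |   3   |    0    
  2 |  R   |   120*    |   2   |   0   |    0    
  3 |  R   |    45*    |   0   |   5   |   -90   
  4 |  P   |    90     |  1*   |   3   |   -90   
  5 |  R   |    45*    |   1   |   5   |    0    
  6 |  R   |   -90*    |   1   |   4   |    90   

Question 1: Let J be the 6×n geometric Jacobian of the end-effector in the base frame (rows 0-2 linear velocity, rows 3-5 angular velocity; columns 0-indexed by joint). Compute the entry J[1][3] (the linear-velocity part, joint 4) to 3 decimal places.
0.966

prismatic axis z_3 = (0.2588,0.9659,0.0000)
J_v[:, 3] = z_3; J_ω[:, 3] = (0,0,0)
entry J[1][3] = 0.9659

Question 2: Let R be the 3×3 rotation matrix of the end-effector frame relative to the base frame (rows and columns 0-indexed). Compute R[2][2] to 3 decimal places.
0.707

End-effector z-axis (col 2 of R) = (0.1830,0.6830,0.7071)
R[2][2] = 0.7071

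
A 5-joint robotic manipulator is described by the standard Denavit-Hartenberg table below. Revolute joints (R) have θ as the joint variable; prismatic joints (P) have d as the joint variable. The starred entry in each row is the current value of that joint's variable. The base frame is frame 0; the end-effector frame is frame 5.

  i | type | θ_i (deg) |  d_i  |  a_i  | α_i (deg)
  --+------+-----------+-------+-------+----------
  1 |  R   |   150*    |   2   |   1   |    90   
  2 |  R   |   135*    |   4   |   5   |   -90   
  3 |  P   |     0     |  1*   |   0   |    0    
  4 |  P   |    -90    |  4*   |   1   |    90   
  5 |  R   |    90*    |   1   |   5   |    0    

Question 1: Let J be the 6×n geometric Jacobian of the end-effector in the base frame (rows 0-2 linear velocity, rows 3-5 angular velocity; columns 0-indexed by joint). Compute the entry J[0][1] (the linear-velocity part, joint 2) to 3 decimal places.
axis z_1 = (0.5000,0.8660,0.0000); lever o_n−o_1 = (11.0732,-0.6196,-4.2426)
cross product → J_v[:, 1] = (-3.6742,2.1213,-9.8995)
J_ω[:, 1] = z_1
entry J[0][1] = -3.6742

-3.674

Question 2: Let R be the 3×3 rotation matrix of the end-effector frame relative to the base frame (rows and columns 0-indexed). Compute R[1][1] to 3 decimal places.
-0.866

End-effector y-axis (col 1 of R) = (-0.5000,-0.8660,-0.0000)
R[1][1] = -0.8660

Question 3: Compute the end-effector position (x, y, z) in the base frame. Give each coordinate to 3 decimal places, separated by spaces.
after link 1: o_1 = (-0.8660, 0.5000, 2.0000)
after link 2: o_2 = (4.1958, 2.1963, 5.5355)
after link 3: o_3 = (4.8082, 1.8428, 4.8284)
after link 4: o_4 = (7.7577, 1.2946, 2.0000)
after link 5: o_5 = (10.2072, -0.1196, -2.2426)

10.207 -0.120 -2.243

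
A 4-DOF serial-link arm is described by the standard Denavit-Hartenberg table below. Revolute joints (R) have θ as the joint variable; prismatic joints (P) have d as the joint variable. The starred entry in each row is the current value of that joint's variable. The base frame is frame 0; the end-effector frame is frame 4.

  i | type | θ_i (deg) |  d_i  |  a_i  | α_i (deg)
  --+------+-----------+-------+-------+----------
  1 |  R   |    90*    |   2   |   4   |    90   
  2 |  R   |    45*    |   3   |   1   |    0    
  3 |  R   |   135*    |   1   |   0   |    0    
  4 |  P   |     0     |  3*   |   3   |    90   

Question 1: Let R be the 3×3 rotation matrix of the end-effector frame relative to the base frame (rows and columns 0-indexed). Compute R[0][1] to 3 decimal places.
1.000

End-effector y-axis (col 1 of R) = (1.0000,-0.0000,0.0000)
R[0][1] = 1.0000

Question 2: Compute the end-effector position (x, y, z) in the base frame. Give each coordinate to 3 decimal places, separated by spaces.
7.000 1.707 2.707

after link 1: o_1 = (0.0000, 4.0000, 2.0000)
after link 2: o_2 = (3.0000, 4.7071, 2.7071)
after link 3: o_3 = (4.0000, 4.7071, 2.7071)
after link 4: o_4 = (7.0000, 1.7071, 2.7071)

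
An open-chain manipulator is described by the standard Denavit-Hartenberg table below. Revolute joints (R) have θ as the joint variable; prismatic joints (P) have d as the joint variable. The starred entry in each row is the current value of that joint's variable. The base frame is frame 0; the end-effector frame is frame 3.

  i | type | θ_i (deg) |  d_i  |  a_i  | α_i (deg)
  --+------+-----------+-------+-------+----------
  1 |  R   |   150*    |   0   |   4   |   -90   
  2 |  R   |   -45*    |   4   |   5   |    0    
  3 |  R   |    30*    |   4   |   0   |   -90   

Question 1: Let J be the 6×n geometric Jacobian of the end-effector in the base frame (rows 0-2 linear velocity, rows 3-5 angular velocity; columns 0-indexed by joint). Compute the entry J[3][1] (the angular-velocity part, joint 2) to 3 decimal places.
axis z_1 = (-0.5000,-0.8660,0.0000); lever o_n−o_1 = (-7.0619,-5.1604,3.5355)
cross product → J_v[:, 1] = (-3.0619,1.7678,-3.5355)
J_ω[:, 1] = z_1
entry J[3][1] = -0.5000

-0.500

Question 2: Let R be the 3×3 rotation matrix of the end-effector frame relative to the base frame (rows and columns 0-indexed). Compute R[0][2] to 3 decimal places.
-0.224

End-effector z-axis (col 2 of R) = (-0.2241,0.1294,-0.9659)
R[0][2] = -0.2241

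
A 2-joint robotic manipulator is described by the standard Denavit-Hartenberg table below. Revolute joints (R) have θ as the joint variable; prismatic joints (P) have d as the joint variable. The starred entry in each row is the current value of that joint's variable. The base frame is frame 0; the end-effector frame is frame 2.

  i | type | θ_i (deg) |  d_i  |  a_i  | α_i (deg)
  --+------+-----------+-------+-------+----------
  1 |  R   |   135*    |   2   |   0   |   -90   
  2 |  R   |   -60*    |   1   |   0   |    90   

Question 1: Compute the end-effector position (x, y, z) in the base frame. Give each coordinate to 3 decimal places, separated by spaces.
-0.707 -0.707 2.000

after link 1: o_1 = (0.0000, 0.0000, 2.0000)
after link 2: o_2 = (-0.7071, -0.7071, 2.0000)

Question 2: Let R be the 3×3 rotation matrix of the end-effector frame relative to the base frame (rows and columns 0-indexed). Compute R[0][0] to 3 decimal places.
-0.354

End-effector x-axis (col 0 of R) = (-0.3536,0.3536,0.8660)
R[0][0] = -0.3536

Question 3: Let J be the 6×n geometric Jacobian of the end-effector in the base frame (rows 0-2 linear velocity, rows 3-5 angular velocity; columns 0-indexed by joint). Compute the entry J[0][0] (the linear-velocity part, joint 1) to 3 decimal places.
0.707

axis z_0 = ẑ; lever o_n−o_0 = (-0.7071,-0.7071,2.0000)
cross product → J_v[:, 0] = (0.7071,-0.7071,0.0000)
J_ω[:, 0] = z_0
entry J[0][0] = 0.7071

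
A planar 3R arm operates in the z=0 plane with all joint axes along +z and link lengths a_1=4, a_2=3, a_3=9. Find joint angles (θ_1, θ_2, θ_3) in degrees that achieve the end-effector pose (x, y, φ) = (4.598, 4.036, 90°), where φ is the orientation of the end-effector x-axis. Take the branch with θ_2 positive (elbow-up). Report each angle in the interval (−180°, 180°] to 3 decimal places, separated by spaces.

-60.003 30.008 119.995

wrist centre = target − a_3·(cos φ, sin φ) = (4.5980, -4.9640)
cos θ_2 = (45.7829−4²−3²)/(2·4·3) = 0.8660; θ_2 = 30.0082° (elbow-up)
β = atan2(-4.9640,4.5980) = -47.1920°; ψ = atan2(1.5004,6.5979) = 12.8113°
θ_1 = β − ψ = -60.0033°
θ_3 = φ − θ_1 − θ_2 = 119.9952° (wrapped to (-180°,180°])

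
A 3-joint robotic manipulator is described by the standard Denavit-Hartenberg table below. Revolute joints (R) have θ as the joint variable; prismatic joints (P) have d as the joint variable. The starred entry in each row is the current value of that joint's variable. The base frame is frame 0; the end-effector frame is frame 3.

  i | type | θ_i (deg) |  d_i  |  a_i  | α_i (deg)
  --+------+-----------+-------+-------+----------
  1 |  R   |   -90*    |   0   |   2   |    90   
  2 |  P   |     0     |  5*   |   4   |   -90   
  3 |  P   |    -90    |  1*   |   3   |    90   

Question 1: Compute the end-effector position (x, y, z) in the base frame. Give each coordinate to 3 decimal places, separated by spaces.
after link 1: o_1 = (0.0000, -2.0000, 0.0000)
after link 2: o_2 = (-5.0000, -6.0000, 0.0000)
after link 3: o_3 = (-8.0000, -6.0000, 1.0000)

-8.000 -6.000 1.000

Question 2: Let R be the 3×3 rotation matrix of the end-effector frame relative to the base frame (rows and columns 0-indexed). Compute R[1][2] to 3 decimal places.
End-effector z-axis (col 2 of R) = (-0.0000,1.0000,0.0000)
R[1][2] = 1.0000

1.000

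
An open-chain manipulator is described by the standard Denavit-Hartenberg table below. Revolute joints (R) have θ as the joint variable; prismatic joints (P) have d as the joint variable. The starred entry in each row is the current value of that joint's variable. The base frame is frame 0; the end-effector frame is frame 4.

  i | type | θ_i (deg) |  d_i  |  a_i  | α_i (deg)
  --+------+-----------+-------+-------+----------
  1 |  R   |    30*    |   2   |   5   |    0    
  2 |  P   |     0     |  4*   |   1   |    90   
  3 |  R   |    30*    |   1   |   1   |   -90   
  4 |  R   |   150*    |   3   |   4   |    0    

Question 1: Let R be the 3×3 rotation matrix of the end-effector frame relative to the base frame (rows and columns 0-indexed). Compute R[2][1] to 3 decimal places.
End-effector y-axis (col 1 of R) = (0.0580,-0.9665,-0.2500)
R[2][1] = -0.2500

-0.250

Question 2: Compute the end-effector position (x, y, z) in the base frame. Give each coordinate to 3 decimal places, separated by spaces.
after link 1: o_1 = (4.3301, 2.5000, 2.0000)
after link 2: o_2 = (5.1962, 3.0000, 6.0000)
after link 3: o_3 = (6.4462, 2.5670, 6.5000)
after link 4: o_4 = (1.5490, 2.0490, 7.3660)

1.549 2.049 7.366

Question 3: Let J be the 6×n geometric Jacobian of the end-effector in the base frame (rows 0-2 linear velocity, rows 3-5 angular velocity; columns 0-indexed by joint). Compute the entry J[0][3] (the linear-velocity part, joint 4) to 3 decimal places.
0.232

axis z_3 = (-0.4330,-0.2500,0.8660); lever o_n−o_3 = (-4.8971,-0.5179,0.8660)
cross product → J_v[:, 3] = (0.2321,-3.8660,-1.0000)
J_ω[:, 3] = z_3
entry J[0][3] = 0.2321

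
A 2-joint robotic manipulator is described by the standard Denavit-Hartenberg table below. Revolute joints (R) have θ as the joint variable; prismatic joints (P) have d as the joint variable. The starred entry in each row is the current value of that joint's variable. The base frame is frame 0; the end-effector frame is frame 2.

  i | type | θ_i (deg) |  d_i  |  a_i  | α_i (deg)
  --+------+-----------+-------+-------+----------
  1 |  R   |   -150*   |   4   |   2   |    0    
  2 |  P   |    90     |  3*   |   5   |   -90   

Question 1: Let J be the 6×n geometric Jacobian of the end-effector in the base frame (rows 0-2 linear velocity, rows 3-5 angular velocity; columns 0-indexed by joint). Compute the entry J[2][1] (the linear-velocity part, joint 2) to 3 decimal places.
prismatic axis z_1 = (0.0000,0.0000,1.0000)
J_v[:, 1] = z_1; J_ω[:, 1] = (0,0,0)
entry J[2][1] = 1.0000

1.000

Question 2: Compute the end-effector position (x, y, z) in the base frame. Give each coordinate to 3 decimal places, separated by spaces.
0.768 -5.330 7.000

after link 1: o_1 = (-1.7321, -1.0000, 4.0000)
after link 2: o_2 = (0.7679, -5.3301, 7.0000)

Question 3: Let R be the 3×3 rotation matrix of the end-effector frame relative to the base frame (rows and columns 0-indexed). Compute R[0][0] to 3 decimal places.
End-effector x-axis (col 0 of R) = (0.5000,-0.8660,0.0000)
R[0][0] = 0.5000

0.500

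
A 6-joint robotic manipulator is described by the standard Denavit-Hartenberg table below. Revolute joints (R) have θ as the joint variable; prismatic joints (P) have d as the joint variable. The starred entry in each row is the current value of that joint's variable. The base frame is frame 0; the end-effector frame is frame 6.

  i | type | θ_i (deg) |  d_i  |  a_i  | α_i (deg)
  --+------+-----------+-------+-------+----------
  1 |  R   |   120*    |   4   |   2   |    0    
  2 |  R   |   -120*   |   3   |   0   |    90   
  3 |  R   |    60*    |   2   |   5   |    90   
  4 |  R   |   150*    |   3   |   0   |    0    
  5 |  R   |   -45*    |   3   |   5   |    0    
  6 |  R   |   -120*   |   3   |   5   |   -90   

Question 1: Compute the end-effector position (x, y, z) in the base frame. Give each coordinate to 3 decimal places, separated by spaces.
11.062 -3.803 9.892

after link 1: o_1 = (-1.0000, 1.7321, 4.0000)
after link 2: o_2 = (-1.0000, 1.7321, 7.0000)
after link 3: o_3 = (1.5000, -0.2679, 11.3301)
after link 4: o_4 = (4.0981, -0.2679, 9.8301)
after link 5: o_5 = (6.0491, -5.0976, 7.2094)
after link 6: o_6 = (11.0620, -3.8035, 9.8920)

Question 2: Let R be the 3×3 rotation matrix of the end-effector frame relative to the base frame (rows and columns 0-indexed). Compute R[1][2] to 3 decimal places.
-0.966

End-effector z-axis (col 2 of R) = (0.1294,-0.9659,0.2241)
R[1][2] = -0.9659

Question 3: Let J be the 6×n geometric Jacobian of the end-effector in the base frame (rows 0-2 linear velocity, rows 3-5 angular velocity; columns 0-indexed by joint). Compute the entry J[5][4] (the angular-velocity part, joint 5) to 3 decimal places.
-0.500

axis z_4 = (0.8660,-0.0000,-0.5000); lever o_n−o_4 = (6.9639,-3.5355,0.0619)
cross product → J_v[:, 4] = (-1.7678,-3.5355,-3.0619)
J_ω[:, 4] = z_4
entry J[5][4] = -0.5000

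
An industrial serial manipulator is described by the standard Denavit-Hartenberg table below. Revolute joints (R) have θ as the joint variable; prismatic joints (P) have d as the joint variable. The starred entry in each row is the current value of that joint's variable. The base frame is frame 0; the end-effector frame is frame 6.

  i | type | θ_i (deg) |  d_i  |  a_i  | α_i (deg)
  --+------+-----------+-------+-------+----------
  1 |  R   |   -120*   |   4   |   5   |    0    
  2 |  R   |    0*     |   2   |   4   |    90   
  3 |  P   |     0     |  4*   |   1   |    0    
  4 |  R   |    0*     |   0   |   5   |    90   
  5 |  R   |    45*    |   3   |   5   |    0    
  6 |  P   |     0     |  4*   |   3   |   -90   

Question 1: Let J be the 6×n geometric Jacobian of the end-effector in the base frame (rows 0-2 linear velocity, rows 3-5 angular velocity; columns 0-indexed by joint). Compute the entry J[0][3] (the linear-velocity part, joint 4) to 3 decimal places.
-3.500

axis z_3 = (-0.8660,0.5000,0.0000); lever o_n−o_3 = (-10.2274,-6.4007,-7.0000)
cross product → J_v[:, 3] = (-3.5000,-6.0622,10.6569)
J_ω[:, 3] = z_3
entry J[0][3] = -3.5000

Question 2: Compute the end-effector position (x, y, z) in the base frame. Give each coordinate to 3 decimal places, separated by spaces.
after link 1: o_1 = (-2.5000, -4.3301, 4.0000)
after link 2: o_2 = (-4.5000, -7.7942, 6.0000)
after link 3: o_3 = (-8.4641, -6.6603, 6.0000)
after link 4: o_4 = (-10.9641, -10.9904, 6.0000)
after link 5: o_5 = (-15.7937, -12.2845, 3.0000)
after link 6: o_6 = (-18.6915, -13.0609, -1.0000)

-18.692 -13.061 -1.000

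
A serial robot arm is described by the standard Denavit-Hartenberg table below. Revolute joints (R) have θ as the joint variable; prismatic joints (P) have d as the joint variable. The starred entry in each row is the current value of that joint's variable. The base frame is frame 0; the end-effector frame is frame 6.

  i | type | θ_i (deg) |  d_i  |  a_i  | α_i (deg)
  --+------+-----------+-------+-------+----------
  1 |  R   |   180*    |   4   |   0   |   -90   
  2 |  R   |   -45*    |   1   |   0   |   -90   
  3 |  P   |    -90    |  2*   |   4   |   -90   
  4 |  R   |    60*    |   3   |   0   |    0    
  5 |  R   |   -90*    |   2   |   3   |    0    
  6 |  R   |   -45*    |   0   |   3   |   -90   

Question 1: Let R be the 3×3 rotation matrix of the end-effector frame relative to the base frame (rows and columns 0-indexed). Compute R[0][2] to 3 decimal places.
0.183

End-effector z-axis (col 2 of R) = (0.1830,-0.9659,0.1830)
R[0][2] = 0.1830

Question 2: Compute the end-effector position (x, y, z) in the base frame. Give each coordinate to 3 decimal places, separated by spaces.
-8.059 -8.375 3.012

after link 1: o_1 = (0.0000, 0.0000, 4.0000)
after link 2: o_2 = (-0.0000, -1.0000, 4.0000)
after link 3: o_3 = (-1.4142, -5.0000, 2.5858)
after link 4: o_4 = (-3.5355, -5.0000, 4.7071)
after link 5: o_5 = (-6.0104, -7.5981, 5.0607)
after link 6: o_6 = (-8.0594, -8.3745, 3.0116)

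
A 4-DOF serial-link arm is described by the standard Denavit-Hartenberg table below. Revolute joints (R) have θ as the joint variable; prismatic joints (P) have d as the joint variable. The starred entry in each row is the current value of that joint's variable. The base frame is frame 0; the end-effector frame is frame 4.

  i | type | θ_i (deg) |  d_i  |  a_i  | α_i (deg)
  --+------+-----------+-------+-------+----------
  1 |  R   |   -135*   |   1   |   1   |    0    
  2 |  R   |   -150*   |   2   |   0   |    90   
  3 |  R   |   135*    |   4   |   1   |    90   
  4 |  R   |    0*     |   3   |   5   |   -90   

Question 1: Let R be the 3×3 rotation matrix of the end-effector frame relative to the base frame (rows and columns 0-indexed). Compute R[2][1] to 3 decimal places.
-0.707

End-effector y-axis (col 1 of R) = (-0.1830,-0.6830,-0.7071)
R[2][1] = -0.7071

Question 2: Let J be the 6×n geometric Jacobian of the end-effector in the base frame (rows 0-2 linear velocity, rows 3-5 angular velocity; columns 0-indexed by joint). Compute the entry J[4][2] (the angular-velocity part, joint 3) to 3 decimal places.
-0.259

axis z_2 = (0.9659,-0.2588,0.0000); lever o_n−o_2 = (3.3147,-3.0843,6.3640)
cross product → J_v[:, 2] = (-1.6471,-6.1471,-2.1213)
J_ω[:, 2] = z_2
entry J[4][2] = -0.2588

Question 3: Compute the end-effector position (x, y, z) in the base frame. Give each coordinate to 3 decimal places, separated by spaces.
after link 1: o_1 = (-0.7071, -0.7071, 1.0000)
after link 2: o_2 = (-0.7071, -0.7071, 3.0000)
after link 3: o_3 = (2.9736, -2.4254, 3.7071)
after link 4: o_4 = (2.6076, -3.7914, 9.3640)

2.608 -3.791 9.364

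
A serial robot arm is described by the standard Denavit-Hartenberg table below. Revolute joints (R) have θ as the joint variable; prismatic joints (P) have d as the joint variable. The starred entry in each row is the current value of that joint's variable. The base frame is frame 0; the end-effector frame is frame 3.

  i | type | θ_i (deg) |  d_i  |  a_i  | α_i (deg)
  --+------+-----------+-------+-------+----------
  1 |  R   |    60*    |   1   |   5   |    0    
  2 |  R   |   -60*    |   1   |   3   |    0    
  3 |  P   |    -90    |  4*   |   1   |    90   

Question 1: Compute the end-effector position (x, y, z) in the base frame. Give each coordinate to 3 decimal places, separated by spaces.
5.500 3.330 6.000

after link 1: o_1 = (2.5000, 4.3301, 1.0000)
after link 2: o_2 = (5.5000, 4.3301, 2.0000)
after link 3: o_3 = (5.5000, 3.3301, 6.0000)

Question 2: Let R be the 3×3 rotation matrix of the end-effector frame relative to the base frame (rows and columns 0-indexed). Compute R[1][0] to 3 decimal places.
End-effector x-axis (col 0 of R) = (0.0000,-1.0000,0.0000)
R[1][0] = -1.0000

-1.000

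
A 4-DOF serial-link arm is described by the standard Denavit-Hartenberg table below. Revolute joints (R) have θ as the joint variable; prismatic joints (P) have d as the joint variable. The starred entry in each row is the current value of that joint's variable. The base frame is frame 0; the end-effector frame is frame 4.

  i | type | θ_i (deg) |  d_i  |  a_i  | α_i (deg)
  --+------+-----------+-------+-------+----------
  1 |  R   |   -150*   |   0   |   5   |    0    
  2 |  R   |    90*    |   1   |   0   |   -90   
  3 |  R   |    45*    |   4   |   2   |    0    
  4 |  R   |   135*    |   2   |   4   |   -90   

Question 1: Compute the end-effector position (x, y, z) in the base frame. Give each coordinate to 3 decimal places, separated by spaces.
after link 1: o_1 = (-4.3301, -2.5000, 0.0000)
after link 2: o_2 = (-4.3301, -2.5000, 1.0000)
after link 3: o_3 = (-0.1589, -1.7247, -0.4142)
after link 4: o_4 = (-0.4269, 2.7394, -0.4142)

-0.427 2.739 -0.414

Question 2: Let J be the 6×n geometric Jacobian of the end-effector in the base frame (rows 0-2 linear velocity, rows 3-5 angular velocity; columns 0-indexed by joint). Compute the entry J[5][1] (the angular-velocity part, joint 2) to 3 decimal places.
1.000

axis z_1 = (0.0000,0.0000,1.0000); lever o_n−o_1 = (3.9033,5.2394,-0.4142)
cross product → J_v[:, 1] = (-5.2394,3.9033,0.0000)
J_ω[:, 1] = z_1
entry J[5][1] = 1.0000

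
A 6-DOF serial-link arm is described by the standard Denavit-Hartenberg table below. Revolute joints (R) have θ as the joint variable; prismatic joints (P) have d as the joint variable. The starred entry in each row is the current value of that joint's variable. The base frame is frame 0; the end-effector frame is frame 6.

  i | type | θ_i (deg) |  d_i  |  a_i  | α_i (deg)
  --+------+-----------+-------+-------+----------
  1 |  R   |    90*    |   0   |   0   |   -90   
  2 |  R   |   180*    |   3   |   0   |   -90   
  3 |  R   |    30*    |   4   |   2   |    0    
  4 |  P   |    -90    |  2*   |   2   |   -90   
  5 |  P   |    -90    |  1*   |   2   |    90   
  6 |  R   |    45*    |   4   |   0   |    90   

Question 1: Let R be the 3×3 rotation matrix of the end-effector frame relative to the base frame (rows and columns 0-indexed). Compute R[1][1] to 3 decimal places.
End-effector y-axis (col 1 of R) = (0.8660,0.5000,0.0000)
R[1][1] = 0.5000

0.500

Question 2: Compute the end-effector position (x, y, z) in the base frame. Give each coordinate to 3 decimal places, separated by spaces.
0.232 -1.598 8.000

after link 1: o_1 = (0.0000, 0.0000, 0.0000)
after link 2: o_2 = (-3.0000, 0.0000, 0.0000)
after link 3: o_3 = (-2.0000, -1.7321, 4.0000)
after link 4: o_4 = (-3.7321, -2.7321, 6.0000)
after link 5: o_5 = (-3.2321, -3.5981, 8.0000)
after link 6: o_6 = (0.2321, -1.5981, 8.0000)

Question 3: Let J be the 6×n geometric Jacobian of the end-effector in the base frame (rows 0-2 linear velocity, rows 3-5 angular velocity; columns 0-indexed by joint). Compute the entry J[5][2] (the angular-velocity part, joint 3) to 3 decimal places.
axis z_2 = (-0.0000,-0.0000,1.0000); lever o_n−o_2 = (3.2321,-1.5981,8.0000)
cross product → J_v[:, 2] = (1.5981,3.2321,0.0000)
J_ω[:, 2] = z_2
entry J[5][2] = 1.0000

1.000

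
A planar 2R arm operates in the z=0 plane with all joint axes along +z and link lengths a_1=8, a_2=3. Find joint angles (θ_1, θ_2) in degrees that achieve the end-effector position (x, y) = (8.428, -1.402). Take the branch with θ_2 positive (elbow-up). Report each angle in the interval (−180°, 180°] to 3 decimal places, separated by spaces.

cos θ_2 = (72.9968−8²−3²)/(2·8·3) = -0.0001; θ_2 = 90.0038° (elbow-up)
β = atan2(-1.4020,8.4280) = -9.4447°; ψ = atan2(3.0000,7.9998) = 20.5565°
θ_1 = β − ψ = -30.0012°

-30.001 90.004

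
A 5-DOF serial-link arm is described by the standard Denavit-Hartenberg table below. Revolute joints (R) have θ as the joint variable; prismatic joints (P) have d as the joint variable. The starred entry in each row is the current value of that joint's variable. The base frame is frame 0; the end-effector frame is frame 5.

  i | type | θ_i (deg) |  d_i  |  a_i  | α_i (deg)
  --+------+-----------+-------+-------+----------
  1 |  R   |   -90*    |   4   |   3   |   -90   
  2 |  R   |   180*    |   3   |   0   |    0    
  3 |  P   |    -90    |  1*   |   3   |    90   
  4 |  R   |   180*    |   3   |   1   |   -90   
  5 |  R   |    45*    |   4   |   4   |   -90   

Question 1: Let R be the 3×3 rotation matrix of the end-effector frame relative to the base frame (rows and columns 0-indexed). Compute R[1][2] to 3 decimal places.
End-effector z-axis (col 2 of R) = (-0.0000,0.7071,-0.7071)
R[1][2] = 0.7071

0.707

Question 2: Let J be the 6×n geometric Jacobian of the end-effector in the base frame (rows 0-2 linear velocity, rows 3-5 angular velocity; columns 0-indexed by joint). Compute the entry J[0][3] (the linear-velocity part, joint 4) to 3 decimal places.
axis z_3 = (0.0000,-1.0000,0.0000); lever o_n−o_3 = (-4.0000,-0.1716,3.8284)
cross product → J_v[:, 3] = (-3.8284,-0.0000,-4.0000)
J_ω[:, 3] = z_3
entry J[0][3] = -3.8284

-3.828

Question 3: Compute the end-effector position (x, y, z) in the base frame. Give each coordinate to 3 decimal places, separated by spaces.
after link 1: o_1 = (0.0000, -3.0000, 4.0000)
after link 2: o_2 = (3.0000, -3.0000, 4.0000)
after link 3: o_3 = (4.0000, -3.0000, 1.0000)
after link 4: o_4 = (4.0000, -6.0000, 2.0000)
after link 5: o_5 = (-0.0000, -3.1716, 4.8284)

-0.000 -3.172 4.828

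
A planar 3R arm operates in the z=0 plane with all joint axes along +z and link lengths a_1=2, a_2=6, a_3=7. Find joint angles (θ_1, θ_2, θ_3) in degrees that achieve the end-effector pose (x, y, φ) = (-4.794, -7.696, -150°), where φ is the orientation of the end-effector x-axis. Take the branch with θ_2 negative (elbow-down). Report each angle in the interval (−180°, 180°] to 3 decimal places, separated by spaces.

63.634 -150.003 -63.631

wrist centre = target − a_3·(cos φ, sin φ) = (1.2682, -4.1960)
cos θ_2 = (19.2147−2²−6²)/(2·2·6) = -0.8661; θ_2 = -150.0033° (elbow-down)
β = atan2(-4.1960,1.2682) = -73.1833°; ψ = atan2(-2.9997,-3.1963) = -136.8177°
θ_1 = β − ψ = 63.6343°
θ_3 = φ − θ_1 − θ_2 = -63.6310° (wrapped to (-180°,180°])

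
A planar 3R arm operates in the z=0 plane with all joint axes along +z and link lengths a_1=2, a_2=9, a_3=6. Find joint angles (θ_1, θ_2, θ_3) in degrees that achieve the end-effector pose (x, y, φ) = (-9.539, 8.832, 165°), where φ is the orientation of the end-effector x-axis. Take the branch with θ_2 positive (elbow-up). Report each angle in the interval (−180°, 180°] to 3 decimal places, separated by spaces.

wrist centre = target − a_3·(cos φ, sin φ) = (-3.7434, 7.2791)
cos θ_2 = (66.9985−2²−9²)/(2·2·9) = -0.5000; θ_2 = 120.0028° (elbow-up)
β = atan2(7.2791,-3.7434) = 117.2156°; ψ = atan2(7.7940,-2.5004) = 107.7867°
θ_1 = β − ψ = 9.4289°
θ_3 = φ − θ_1 − θ_2 = 35.5683° (wrapped to (-180°,180°])

9.429 120.003 35.568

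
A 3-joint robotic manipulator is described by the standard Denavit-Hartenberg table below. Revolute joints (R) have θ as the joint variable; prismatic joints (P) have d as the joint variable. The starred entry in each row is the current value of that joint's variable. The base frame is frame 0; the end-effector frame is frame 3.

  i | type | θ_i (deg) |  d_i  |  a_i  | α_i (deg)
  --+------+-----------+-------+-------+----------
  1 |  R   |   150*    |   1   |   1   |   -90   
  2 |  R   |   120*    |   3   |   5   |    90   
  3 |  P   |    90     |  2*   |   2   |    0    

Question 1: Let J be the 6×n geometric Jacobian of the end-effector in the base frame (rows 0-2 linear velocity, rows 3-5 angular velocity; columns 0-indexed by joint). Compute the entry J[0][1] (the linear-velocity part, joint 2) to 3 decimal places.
4.616

axis z_1 = (-0.5000,-0.8660,0.0000); lever o_n−o_1 = (-1.8349,-4.7141,-5.3301)
cross product → J_v[:, 1] = (4.6160,-2.6651,0.7679)
J_ω[:, 1] = z_1
entry J[0][1] = 4.6160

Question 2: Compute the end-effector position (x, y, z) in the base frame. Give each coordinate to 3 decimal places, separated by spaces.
-2.701 -4.214 -4.330

after link 1: o_1 = (-0.8660, 0.5000, 1.0000)
after link 2: o_2 = (-0.2010, -3.3481, -3.3301)
after link 3: o_3 = (-2.7010, -4.2141, -4.3301)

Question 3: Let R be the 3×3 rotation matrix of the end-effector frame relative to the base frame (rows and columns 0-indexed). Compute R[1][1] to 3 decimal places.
0.250

End-effector y-axis (col 1 of R) = (-0.4330,0.2500,0.8660)
R[1][1] = 0.2500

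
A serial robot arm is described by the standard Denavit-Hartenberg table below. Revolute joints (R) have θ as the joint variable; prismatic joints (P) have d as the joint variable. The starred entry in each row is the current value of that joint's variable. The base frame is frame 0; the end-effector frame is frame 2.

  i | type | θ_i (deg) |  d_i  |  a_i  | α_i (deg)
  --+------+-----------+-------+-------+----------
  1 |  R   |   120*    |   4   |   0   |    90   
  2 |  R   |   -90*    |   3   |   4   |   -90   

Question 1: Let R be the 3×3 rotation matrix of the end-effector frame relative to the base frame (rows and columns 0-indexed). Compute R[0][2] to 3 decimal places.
End-effector z-axis (col 2 of R) = (-0.5000,0.8660,0.0000)
R[0][2] = -0.5000

-0.500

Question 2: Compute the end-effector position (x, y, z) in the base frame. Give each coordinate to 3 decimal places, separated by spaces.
after link 1: o_1 = (0.0000, 0.0000, 4.0000)
after link 2: o_2 = (2.5981, 1.5000, 0.0000)

2.598 1.500 0.000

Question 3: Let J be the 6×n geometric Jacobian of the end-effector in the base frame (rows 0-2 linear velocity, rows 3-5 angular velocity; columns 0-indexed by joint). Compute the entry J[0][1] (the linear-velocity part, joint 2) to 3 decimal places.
-2.000

axis z_1 = (0.8660,0.5000,0.0000); lever o_n−o_1 = (2.5981,1.5000,-4.0000)
cross product → J_v[:, 1] = (-2.0000,3.4641,0.0000)
J_ω[:, 1] = z_1
entry J[0][1] = -2.0000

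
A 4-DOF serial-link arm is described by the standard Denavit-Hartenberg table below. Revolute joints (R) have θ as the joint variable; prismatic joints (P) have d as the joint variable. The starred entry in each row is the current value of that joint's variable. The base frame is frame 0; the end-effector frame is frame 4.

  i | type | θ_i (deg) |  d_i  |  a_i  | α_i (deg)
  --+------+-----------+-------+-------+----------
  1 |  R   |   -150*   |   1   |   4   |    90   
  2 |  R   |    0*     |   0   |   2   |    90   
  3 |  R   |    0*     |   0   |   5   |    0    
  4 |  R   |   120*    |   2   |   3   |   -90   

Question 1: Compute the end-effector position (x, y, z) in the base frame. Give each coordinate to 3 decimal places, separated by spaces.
-9.526 -2.500 -1.000

after link 1: o_1 = (-3.4641, -2.0000, 1.0000)
after link 2: o_2 = (-5.1962, -3.0000, 1.0000)
after link 3: o_3 = (-9.5263, -5.5000, 1.0000)
after link 4: o_4 = (-9.5263, -2.5000, -1.0000)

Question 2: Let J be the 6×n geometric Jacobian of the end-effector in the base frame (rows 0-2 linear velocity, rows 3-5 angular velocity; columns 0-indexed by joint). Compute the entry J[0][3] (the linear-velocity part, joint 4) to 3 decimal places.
axis z_3 = (-0.0000,0.0000,-1.0000); lever o_n−o_3 = (0.0000,3.0000,-2.0000)
cross product → J_v[:, 3] = (3.0000,-0.0000,-0.0000)
J_ω[:, 3] = z_3
entry J[0][3] = 3.0000

3.000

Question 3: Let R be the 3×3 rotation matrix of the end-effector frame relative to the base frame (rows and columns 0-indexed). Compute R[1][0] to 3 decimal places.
1.000

End-effector x-axis (col 0 of R) = (-0.0000,1.0000,0.0000)
R[1][0] = 1.0000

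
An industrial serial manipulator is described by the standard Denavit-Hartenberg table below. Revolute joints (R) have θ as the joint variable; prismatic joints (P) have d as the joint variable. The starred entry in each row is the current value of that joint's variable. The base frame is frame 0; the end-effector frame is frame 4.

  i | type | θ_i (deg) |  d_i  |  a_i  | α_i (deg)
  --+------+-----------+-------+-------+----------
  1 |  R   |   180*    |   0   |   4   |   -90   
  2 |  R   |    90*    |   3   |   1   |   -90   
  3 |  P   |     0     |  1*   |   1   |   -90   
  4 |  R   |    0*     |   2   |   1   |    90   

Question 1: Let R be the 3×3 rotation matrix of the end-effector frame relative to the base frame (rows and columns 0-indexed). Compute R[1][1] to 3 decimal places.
1.000

End-effector y-axis (col 1 of R) = (0.0000,1.0000,-0.0000)
R[1][1] = 1.0000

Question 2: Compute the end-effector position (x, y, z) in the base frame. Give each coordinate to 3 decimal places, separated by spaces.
-3.000 -1.000 -3.000

after link 1: o_1 = (-4.0000, 0.0000, 0.0000)
after link 2: o_2 = (-4.0000, -3.0000, -1.0000)
after link 3: o_3 = (-3.0000, -3.0000, -2.0000)
after link 4: o_4 = (-3.0000, -1.0000, -3.0000)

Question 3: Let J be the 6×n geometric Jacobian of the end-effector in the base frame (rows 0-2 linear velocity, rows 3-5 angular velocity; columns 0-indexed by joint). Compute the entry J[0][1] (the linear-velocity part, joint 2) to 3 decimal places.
3.000

axis z_1 = (-0.0000,-1.0000,0.0000); lever o_n−o_1 = (1.0000,-1.0000,-3.0000)
cross product → J_v[:, 1] = (3.0000,-0.0000,1.0000)
J_ω[:, 1] = z_1
entry J[0][1] = 3.0000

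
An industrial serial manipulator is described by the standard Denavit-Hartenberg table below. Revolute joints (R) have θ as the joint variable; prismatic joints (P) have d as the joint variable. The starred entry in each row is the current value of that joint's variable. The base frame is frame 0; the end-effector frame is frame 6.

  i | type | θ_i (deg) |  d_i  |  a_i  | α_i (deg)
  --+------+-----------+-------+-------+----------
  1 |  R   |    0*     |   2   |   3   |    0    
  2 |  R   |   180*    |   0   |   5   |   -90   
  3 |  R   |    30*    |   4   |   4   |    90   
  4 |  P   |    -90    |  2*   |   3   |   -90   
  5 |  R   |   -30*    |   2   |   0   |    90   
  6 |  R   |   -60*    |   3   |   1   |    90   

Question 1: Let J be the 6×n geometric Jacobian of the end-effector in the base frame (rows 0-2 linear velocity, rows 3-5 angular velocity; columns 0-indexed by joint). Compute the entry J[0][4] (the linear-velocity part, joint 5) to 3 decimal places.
axis z_4 = (-0.8660,0.0000,-0.5000); lever o_n−o_4 = (-2.4061,-1.0670,1.8995)
cross product → J_v[:, 4] = (-0.5335,2.8481,0.9240)
J_ω[:, 4] = z_4
entry J[0][4] = -0.5335

-0.533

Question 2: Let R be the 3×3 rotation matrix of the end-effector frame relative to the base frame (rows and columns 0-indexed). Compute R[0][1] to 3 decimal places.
End-effector y-axis (col 1 of R) = (-0.4330,-0.5000,0.7500)
R[0][1] = -0.4330

-0.433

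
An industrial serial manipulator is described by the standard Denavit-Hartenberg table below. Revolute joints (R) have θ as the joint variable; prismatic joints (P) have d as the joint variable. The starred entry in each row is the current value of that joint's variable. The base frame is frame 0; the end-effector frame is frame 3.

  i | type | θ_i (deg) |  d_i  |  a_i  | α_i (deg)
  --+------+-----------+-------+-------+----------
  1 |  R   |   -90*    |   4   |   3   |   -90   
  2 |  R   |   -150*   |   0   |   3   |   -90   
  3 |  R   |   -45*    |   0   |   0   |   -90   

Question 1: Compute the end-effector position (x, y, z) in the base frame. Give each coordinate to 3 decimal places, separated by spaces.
-0.000 -0.402 5.500

after link 1: o_1 = (0.0000, -3.0000, 4.0000)
after link 2: o_2 = (-0.0000, -0.4019, 5.5000)
after link 3: o_3 = (-0.0000, -0.4019, 5.5000)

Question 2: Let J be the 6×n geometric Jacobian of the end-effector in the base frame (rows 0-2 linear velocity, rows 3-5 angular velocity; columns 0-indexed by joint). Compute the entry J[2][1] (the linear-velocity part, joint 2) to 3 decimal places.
2.598

axis z_1 = (1.0000,0.0000,0.0000); lever o_n−o_1 = (-0.0000,2.5981,1.5000)
cross product → J_v[:, 1] = (-0.0000,-1.5000,2.5981)
J_ω[:, 1] = z_1
entry J[2][1] = 2.5981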